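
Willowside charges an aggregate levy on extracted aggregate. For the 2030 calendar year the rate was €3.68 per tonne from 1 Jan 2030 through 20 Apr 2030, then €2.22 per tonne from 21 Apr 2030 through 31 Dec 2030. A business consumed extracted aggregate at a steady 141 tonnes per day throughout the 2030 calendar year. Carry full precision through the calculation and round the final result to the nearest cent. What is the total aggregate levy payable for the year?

1 Jan – 20 Apr 2030: 110 days × 141 tonnes/day = 15,510 tonnes at €3.68/tonne → €57076.80
21 Apr – 31 Dec 2030: 255 days × 141 tonnes/day = 35,955 tonnes at €2.22/tonne → €79820.10

€136896.90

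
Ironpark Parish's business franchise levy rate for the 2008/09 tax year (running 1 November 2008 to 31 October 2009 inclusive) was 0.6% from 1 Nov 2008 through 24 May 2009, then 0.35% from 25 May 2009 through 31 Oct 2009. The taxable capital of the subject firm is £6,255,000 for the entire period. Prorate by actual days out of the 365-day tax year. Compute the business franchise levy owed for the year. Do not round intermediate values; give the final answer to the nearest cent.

£30,675.21

1 Nov 2008 – 24 May 2009: 205 days at 0.6% → £6,255,000 × 0.6% × 205/365 = £21,078.4932
25 May – 31 Oct 2009: 160 days at 0.35% → £6,255,000 × 0.35% × 160/365 = £9,596.7123
Total = £30,675.2055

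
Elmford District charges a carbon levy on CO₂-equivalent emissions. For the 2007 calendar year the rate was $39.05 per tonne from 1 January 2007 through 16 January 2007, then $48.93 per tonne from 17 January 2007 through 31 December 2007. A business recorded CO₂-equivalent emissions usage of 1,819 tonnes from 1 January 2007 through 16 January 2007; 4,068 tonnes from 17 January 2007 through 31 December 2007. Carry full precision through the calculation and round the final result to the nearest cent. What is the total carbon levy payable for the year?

1 January – 16 January 2007: 1,819 tonnes at $39.05/tonne → $71,031.95
17 January – 31 December 2007: 4,068 tonnes at $48.93/tonne → $199,047.24

$270,079.19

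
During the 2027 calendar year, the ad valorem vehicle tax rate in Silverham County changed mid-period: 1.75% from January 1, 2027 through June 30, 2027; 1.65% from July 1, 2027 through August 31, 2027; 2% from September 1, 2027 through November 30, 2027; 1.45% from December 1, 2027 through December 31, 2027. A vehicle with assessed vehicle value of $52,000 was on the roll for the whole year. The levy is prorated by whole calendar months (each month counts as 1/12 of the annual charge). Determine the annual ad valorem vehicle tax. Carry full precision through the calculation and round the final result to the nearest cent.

$920.83

January 1 – June 30, 2027: 6 months at 1.75% → $52,000 × 1.75% × 6/12 = $455.0000
July 1 – August 31, 2027: 2 months at 1.65% → $52,000 × 1.65% × 2/12 = $143.0000
September 1 – November 30, 2027: 3 months at 2% → $52,000 × 2% × 3/12 = $260.0000
December 1 – December 31, 2027: 1 month at 1.45% → $52,000 × 1.45% × 1/12 = $62.8333
Total = $920.8333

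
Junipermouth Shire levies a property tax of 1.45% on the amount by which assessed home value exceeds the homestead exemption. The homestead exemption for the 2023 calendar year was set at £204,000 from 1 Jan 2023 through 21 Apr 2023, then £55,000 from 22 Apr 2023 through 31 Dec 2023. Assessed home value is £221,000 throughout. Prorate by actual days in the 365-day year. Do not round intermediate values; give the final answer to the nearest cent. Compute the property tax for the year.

£1,749.97

1 Jan – 21 Apr 2023: 111 days, exemption £204,000 → (£221,000 − £204,000) × 1.45% × 111/365 = £74.9630
22 Apr – 31 Dec 2023: 254 days, exemption £55,000 → (£221,000 − £55,000) × 1.45% × 254/365 = £1,675.0082
Total = £1,749.9712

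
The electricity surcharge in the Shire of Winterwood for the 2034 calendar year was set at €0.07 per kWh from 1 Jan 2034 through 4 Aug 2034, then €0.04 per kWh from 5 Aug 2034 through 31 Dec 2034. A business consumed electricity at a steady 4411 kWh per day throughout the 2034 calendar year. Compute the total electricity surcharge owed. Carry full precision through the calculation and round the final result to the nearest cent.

1 Jan – 4 Aug 2034: 216 days × 4411 kWh/day = 952,776 kWh at €0.07/kWh → €66,694.32
5 Aug – 31 Dec 2034: 149 days × 4411 kWh/day = 657,239 kWh at €0.04/kWh → €26,289.56

€92,983.88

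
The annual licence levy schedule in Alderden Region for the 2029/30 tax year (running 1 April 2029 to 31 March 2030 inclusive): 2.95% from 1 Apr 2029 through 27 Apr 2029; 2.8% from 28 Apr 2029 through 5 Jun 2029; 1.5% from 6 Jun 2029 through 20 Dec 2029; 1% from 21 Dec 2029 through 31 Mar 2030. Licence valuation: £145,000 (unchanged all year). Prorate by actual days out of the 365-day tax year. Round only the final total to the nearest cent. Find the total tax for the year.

1 Apr – 27 Apr 2029: 27 days at 2.95% → £145,000 × 2.95% × 27/365 = £316.4178
28 Apr – 5 Jun 2029: 39 days at 2.8% → £145,000 × 2.8% × 39/365 = £433.8082
6 Jun – 20 Dec 2029: 198 days at 1.5% → £145,000 × 1.5% × 198/365 = £1,179.8630
21 Dec 2029 – 31 Mar 2030: 101 days at 1% → £145,000 × 1% × 101/365 = £401.2329
Total = £2,331.3219

£2,331.32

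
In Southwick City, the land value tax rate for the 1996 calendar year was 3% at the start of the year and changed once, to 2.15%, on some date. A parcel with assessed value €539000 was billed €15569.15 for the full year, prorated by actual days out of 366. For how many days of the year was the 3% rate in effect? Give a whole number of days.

318 days

Let d = days at the first rate; then 366 − d days at the second rate.
€539000 × [3%·d + 2.15%·(366−d)] / 366 = €15569.15
Solving gives d = 318, so the new rate took effect on November 14, 1996.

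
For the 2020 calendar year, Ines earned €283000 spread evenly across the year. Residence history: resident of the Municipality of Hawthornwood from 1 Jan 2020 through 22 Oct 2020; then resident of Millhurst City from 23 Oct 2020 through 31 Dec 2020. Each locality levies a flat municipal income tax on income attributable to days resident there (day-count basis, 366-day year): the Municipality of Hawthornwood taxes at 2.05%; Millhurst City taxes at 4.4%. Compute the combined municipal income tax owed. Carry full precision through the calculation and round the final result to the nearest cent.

€7073.45

The Municipality of Hawthornwood, 1 Jan – 22 Oct 2020: 296 days → €283000 × 2.05% × 296/366 = €4691.9235
Millhurst City, 23 Oct – 31 Dec 2020: 70 days → €283000 × 4.4% × 70/366 = €2381.5301
Total = €7073.4536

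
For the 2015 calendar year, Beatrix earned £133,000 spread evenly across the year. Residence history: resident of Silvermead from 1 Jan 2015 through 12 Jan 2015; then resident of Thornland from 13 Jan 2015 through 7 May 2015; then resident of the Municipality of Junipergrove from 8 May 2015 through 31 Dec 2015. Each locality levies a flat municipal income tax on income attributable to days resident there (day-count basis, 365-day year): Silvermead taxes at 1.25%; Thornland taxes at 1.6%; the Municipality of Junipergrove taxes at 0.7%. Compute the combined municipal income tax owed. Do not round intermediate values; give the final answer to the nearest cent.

£1,332.19

Silvermead, 1 Jan – 12 Jan 2015: 12 days → £133,000 × 1.25% × 12/365 = £54.6575
Thornland, 13 Jan – 7 May 2015: 115 days → £133,000 × 1.6% × 115/365 = £670.4658
The Municipality of Junipergrove, 8 May – 31 Dec 2015: 238 days → £133,000 × 0.7% × 238/365 = £607.0630
Total = £1,332.1863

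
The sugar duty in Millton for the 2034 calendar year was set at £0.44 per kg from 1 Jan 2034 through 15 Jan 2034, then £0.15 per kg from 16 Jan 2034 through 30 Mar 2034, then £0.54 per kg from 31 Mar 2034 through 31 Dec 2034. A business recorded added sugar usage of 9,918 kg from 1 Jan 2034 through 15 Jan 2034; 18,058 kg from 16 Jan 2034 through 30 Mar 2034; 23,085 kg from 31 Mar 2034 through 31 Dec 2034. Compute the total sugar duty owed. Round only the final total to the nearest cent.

1 Jan – 15 Jan 2034: 9,918 kg at £0.44/kg → £4,363.92
16 Jan – 30 Mar 2034: 18,058 kg at £0.15/kg → £2,708.70
31 Mar – 31 Dec 2034: 23,085 kg at £0.54/kg → £12,465.90

£19,538.52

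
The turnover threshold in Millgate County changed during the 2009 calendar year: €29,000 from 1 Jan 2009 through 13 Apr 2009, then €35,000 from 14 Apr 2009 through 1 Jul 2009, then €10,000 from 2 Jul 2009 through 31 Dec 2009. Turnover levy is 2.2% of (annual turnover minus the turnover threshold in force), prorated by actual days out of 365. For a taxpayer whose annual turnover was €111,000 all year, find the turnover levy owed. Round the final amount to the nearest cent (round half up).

€1,985.00

1 Jan – 13 Apr 2009: 103 days, exemption €29,000 → (€111,000 − €29,000) × 2.2% × 103/365 = €509.0740
14 Apr – 1 Jul 2009: 79 days, exemption €35,000 → (€111,000 − €35,000) × 2.2% × 79/365 = €361.8849
2 Jul – 31 Dec 2009: 183 days, exemption €10,000 → (€111,000 − €10,000) × 2.2% × 183/365 = €1,114.0438
Total = €1,985.0027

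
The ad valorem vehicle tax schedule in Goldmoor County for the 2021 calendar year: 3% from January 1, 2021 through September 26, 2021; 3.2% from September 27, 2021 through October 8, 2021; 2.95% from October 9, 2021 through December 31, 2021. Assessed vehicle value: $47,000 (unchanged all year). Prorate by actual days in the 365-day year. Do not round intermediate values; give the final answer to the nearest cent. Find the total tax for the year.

$1,407.68

January 1 – September 26, 2021: 269 days at 3% → $47,000 × 3% × 269/365 = $1,039.1507
September 27 – October 8, 2021: 12 days at 3.2% → $47,000 × 3.2% × 12/365 = $49.4466
October 9 – December 31, 2021: 84 days at 2.95% → $47,000 × 2.95% × 84/365 = $319.0849
Total = $1,407.6822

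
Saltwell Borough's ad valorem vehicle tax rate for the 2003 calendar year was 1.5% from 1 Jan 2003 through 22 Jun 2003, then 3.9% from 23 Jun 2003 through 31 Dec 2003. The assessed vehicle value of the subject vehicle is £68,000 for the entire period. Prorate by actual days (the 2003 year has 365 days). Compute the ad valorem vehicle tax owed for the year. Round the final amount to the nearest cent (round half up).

1 Jan – 22 Jun 2003: 173 days at 1.5% → £68,000 × 1.5% × 173/365 = £483.4521
23 Jun – 31 Dec 2003: 192 days at 3.9% → £68,000 × 3.9% × 192/365 = £1,395.0247
Total = £1,878.4767

£1,878.48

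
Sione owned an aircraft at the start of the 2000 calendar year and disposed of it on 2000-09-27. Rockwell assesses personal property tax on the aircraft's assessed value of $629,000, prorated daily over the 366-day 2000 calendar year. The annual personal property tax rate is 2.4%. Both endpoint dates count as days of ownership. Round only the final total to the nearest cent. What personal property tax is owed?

$11,177.64

Days held (2000-01-01 to 2000-09-27): 271 out of 366
Tax = $629,000 × 2.4% × 271/366 = $11,177.6393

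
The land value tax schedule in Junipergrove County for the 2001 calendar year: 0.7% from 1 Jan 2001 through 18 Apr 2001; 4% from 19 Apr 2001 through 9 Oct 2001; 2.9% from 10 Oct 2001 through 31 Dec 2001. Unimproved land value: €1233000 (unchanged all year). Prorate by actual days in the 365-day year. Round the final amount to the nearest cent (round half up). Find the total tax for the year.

€34196.33

1 Jan – 18 Apr 2001: 108 days at 0.7% → €1233000 × 0.7% × 108/365 = €2553.8301
19 Apr – 9 Oct 2001: 174 days at 4% → €1233000 × 4% × 174/365 = €23511.4521
10 Oct – 31 Dec 2001: 83 days at 2.9% → €1233000 × 2.9% × 83/365 = €8131.0438
Total = €34196.3260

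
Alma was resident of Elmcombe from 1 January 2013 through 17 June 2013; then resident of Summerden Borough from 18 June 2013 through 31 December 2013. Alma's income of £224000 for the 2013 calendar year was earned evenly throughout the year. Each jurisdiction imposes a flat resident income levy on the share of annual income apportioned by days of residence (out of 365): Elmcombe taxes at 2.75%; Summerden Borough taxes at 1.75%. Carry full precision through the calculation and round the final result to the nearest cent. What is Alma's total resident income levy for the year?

Elmcombe, 1 January – 17 June 2013: 168 days → £224000 × 2.75% × 168/365 = £2835.2877
Summerden Borough, 18 June – 31 December 2013: 197 days → £224000 × 1.75% × 197/365 = £2115.7260
Total = £4951.0137

£4951.01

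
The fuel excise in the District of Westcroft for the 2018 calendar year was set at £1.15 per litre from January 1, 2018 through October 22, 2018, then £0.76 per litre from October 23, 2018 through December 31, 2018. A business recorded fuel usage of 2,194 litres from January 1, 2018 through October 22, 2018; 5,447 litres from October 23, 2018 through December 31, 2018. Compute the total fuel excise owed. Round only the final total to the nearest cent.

£6,662.82

January 1 – October 22, 2018: 2,194 litres at £1.15/litre → £2,523.10
October 23 – December 31, 2018: 5,447 litres at £0.76/litre → £4,139.72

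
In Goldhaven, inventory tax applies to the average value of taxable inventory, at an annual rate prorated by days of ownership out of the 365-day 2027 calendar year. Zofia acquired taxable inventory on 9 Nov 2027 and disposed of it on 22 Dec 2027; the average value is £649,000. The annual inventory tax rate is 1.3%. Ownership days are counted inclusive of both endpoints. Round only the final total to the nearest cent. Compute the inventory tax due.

Days held (9 Nov – 22 Dec 2027): 44 out of 365
Tax = £649,000 × 1.3% × 44/365 = £1,017.0630

£1,017.06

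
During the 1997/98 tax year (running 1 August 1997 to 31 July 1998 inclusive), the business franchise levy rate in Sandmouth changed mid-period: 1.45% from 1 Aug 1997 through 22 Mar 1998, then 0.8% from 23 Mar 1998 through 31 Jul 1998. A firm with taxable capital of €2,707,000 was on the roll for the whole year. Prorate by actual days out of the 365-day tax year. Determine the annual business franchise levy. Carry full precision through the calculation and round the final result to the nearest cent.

1 Aug 1997 – 22 Mar 1998: 234 days at 1.45% → €2,707,000 × 1.45% × 234/365 = €25,163.9753
23 Mar – 31 Jul 1998: 131 days at 0.8% → €2,707,000 × 0.8% × 131/365 = €7,772.4274
Total = €32,936.4027

€32,936.40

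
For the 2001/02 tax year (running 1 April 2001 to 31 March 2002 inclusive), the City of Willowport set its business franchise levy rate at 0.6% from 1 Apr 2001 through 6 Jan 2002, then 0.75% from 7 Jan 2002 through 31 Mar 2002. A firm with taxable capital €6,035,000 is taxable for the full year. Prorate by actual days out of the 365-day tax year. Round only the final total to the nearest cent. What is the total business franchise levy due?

1 Apr 2001 – 6 Jan 2002: 281 days at 0.6% → €6,035,000 × 0.6% × 281/365 = €27,876.7397
7 Jan – 31 Mar 2002: 84 days at 0.75% → €6,035,000 × 0.75% × 84/365 = €10,416.5753
Total = €38,293.3151

€38,293.32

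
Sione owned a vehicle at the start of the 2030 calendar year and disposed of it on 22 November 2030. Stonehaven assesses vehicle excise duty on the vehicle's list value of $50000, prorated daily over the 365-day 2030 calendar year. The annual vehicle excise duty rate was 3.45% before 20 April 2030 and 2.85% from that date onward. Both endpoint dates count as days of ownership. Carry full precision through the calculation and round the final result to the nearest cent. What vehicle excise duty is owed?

1 January – 19 April 2030: 109 days at 3.45% → $50000 × 3.45% × 109/365 = $515.1370
20 April – 22 November 2030: 217 days at 2.85% → $50000 × 2.85% × 217/365 = $847.1918
Total = $1362.3288

$1362.33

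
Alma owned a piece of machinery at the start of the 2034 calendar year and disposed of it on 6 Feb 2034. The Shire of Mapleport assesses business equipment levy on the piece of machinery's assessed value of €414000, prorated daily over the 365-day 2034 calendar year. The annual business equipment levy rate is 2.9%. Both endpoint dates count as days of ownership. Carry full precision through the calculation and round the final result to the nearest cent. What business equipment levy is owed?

Days held (1 Jan – 6 Feb 2034): 37 out of 365
Tax = €414000 × 2.9% × 37/365 = €1217.0466

€1217.05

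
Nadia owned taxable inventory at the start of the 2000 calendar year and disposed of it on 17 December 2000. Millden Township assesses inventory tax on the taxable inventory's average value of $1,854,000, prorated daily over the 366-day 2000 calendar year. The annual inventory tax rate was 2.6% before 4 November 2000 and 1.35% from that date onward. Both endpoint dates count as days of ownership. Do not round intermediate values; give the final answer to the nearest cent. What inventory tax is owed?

$43,574.07

1 January – 3 November 2000: 308 days at 2.6% → $1,854,000 × 2.6% × 308/366 = $40,565.1148
4 November – 17 December 2000: 44 days at 1.35% → $1,854,000 × 1.35% × 44/366 = $3,008.9508
Total = $43,574.0656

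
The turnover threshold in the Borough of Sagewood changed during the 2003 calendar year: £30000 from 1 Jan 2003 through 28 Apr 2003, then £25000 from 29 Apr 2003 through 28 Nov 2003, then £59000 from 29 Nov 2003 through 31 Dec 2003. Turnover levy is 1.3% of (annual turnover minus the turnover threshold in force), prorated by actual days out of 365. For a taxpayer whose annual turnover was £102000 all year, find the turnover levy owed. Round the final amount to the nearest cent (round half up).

£940.02

1 Jan – 28 Apr 2003: 118 days, exemption £30000 → (£102000 − £30000) × 1.3% × 118/365 = £302.5973
29 Apr – 28 Nov 2003: 214 days, exemption £25000 → (£102000 − £25000) × 1.3% × 214/365 = £586.8877
29 Nov – 31 Dec 2003: 33 days, exemption £59000 → (£102000 − £59000) × 1.3% × 33/365 = £50.5397
Total = £940.0247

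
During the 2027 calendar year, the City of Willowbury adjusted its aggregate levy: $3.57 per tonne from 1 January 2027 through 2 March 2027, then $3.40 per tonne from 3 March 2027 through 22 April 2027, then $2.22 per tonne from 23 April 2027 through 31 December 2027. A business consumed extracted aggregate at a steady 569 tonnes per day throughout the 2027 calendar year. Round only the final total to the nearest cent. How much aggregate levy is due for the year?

1 January – 2 March 2027: 61 days × 569 tonnes/day = 34,709 tonnes at $3.57/tonne → $123911.13
3 March – 22 April 2027: 51 days × 569 tonnes/day = 29,019 tonnes at $3.40/tonne → $98664.60
23 April – 31 December 2027: 253 days × 569 tonnes/day = 143,957 tonnes at $2.22/tonne → $319584.54

$542160.27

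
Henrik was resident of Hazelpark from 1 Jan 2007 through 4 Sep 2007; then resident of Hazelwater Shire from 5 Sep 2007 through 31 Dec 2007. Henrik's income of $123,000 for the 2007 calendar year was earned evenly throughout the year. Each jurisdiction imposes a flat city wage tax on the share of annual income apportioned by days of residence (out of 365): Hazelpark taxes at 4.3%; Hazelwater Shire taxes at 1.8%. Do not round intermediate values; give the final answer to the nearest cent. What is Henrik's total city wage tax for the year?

$4,294.89

Hazelpark, 1 Jan – 4 Sep 2007: 247 days → $123,000 × 4.3% × 247/365 = $3,579.1315
Hazelwater Shire, 5 Sep – 31 Dec 2007: 118 days → $123,000 × 1.8% × 118/365 = $715.7589
Total = $4,294.8904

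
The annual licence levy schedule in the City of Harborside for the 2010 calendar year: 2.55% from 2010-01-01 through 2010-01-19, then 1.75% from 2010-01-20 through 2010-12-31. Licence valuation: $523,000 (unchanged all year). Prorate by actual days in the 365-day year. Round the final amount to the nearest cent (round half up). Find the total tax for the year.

$9,370.30

2010-01-01 to 2010-01-19: 19 days at 2.55% → $523,000 × 2.55% × 19/365 = $694.2288
2010-01-20 to 2010-12-31: 346 days at 1.75% → $523,000 × 1.75% × 346/365 = $8,676.0685
Total = $9,370.2973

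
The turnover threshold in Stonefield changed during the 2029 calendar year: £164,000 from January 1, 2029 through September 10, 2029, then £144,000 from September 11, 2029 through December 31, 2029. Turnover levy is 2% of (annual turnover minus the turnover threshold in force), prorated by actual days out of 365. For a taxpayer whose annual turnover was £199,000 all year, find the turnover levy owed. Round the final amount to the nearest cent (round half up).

January 1 – September 10, 2029: 253 days, exemption £164,000 → (£199,000 − £164,000) × 2% × 253/365 = £485.2055
September 11 – December 31, 2029: 112 days, exemption £144,000 → (£199,000 − £144,000) × 2% × 112/365 = £337.5342
Total = £822.7397

£822.74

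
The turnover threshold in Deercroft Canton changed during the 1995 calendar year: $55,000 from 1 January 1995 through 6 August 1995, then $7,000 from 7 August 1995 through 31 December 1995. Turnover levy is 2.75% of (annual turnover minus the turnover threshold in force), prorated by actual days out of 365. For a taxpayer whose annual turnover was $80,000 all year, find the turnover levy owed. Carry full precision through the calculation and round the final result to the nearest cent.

$1,219.12

1 January – 6 August 1995: 218 days, exemption $55,000 → ($80,000 − $55,000) × 2.75% × 218/365 = $410.6164
7 August – 31 December 1995: 147 days, exemption $7,000 → ($80,000 − $7,000) × 2.75% × 147/365 = $808.5000
Total = $1,219.1164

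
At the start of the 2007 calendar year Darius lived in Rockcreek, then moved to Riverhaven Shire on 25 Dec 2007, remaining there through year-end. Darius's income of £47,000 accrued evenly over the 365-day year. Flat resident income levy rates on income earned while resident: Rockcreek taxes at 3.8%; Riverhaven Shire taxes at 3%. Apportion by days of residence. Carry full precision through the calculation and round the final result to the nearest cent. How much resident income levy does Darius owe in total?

£1,778.79

Rockcreek, 1 Jan – 24 Dec 2007: 358 days → £47,000 × 3.8% × 358/365 = £1,751.7479
Riverhaven Shire, 25 Dec – 31 Dec 2007: 7 days → £47,000 × 3% × 7/365 = £27.0411
Total = £1,778.7890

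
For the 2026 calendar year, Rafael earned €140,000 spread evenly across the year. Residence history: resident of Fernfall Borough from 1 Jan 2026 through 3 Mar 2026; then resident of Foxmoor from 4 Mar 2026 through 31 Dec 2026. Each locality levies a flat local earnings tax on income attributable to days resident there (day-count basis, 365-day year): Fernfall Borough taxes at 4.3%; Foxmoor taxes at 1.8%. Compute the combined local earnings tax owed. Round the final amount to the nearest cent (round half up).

Fernfall Borough, 1 Jan – 3 Mar 2026: 62 days → €140,000 × 4.3% × 62/365 = €1,022.5753
Foxmoor, 4 Mar – 31 Dec 2026: 303 days → €140,000 × 1.8% × 303/365 = €2,091.9452
Total = €3,114.5205

€3,114.52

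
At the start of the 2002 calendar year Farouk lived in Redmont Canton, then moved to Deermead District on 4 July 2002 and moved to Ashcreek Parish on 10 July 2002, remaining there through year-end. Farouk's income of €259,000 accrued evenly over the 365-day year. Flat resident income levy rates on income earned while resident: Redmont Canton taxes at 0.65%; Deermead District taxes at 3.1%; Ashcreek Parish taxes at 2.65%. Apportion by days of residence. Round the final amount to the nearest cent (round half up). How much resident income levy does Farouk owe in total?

Redmont Canton, 1 January – 3 July 2002: 184 days → €259,000 × 0.65% × 184/365 = €848.6685
Deermead District, 4 July – 9 July 2002: 6 days → €259,000 × 3.1% × 6/365 = €131.9836
Ashcreek Parish, 10 July – 31 December 2002: 175 days → €259,000 × 2.65% × 175/365 = €3,290.7192
Total = €4,271.3712

€4,271.37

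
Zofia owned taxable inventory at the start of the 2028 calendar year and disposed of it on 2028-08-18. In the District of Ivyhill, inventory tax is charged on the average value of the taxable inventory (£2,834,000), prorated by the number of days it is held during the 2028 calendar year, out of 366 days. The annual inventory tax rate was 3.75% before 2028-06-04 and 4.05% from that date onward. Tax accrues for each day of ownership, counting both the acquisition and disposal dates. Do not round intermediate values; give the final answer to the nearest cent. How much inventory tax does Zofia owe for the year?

2028-01-01 to 2028-06-03: 155 days at 3.75% → £2,834,000 × 3.75% × 155/366 = £45,007.1721
2028-06-04 to 2028-08-18: 76 days at 4.05% → £2,834,000 × 4.05% × 76/366 = £23,833.4754
Total = £68,840.6475

£68,840.65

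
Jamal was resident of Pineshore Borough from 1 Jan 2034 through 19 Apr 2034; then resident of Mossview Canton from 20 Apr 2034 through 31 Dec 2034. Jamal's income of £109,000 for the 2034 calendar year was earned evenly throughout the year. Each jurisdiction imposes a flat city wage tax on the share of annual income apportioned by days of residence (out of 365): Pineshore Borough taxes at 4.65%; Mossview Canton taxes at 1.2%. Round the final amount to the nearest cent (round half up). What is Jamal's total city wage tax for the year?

£2,431.00

Pineshore Borough, 1 Jan – 19 Apr 2034: 109 days → £109,000 × 4.65% × 109/365 = £1,513.6068
Mossview Canton, 20 Apr – 31 Dec 2034: 256 days → £109,000 × 1.2% × 256/365 = £917.3918
Total = £2,430.9986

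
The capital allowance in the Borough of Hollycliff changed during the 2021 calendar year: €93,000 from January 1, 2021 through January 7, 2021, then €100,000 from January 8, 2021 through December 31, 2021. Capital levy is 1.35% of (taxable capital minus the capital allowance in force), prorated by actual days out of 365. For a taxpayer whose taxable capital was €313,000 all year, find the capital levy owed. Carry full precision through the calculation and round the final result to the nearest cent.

€2,877.31

January 1 – January 7, 2021: 7 days, exemption €93,000 → (€313,000 − €93,000) × 1.35% × 7/365 = €56.9589
January 8 – December 31, 2021: 358 days, exemption €100,000 → (€313,000 − €100,000) × 1.35% × 358/365 = €2,820.3534
Total = €2,877.3123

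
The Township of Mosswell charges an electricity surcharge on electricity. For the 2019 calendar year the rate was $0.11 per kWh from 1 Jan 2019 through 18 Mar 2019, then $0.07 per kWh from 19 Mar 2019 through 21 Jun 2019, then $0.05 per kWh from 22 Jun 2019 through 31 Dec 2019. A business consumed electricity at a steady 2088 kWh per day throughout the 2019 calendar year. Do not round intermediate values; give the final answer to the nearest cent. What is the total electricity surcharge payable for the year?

$51719.76

1 Jan – 18 Mar 2019: 77 days × 2088 kWh/day = 160,776 kWh at $0.11/kWh → $17685.36
19 Mar – 21 Jun 2019: 95 days × 2088 kWh/day = 198,360 kWh at $0.07/kWh → $13885.20
22 Jun – 31 Dec 2019: 193 days × 2088 kWh/day = 402,984 kWh at $0.05/kWh → $20149.20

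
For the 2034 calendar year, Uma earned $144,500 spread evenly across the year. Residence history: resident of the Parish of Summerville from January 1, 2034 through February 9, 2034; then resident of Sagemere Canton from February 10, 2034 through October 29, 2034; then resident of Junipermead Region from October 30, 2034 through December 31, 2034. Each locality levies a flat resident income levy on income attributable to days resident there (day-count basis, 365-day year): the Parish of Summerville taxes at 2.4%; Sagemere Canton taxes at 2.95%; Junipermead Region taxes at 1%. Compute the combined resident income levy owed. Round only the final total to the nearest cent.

$3,689.30

The Parish of Summerville, January 1 – February 9, 2034: 40 days → $144,500 × 2.4% × 40/365 = $380.0548
Sagemere Canton, February 10 – October 29, 2034: 262 days → $144,500 × 2.95% × 262/365 = $3,059.8370
Junipermead Region, October 30 – December 31, 2034: 63 days → $144,500 × 1% × 63/365 = $249.4110
Total = $3,689.3027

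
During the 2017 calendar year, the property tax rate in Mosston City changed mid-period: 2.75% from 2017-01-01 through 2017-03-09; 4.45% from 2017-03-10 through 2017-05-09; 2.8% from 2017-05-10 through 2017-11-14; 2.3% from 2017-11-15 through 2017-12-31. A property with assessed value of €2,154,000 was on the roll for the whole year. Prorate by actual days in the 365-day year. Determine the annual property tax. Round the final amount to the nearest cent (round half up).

€64,664.26

2017-01-01 to 2017-03-09: 68 days at 2.75% → €2,154,000 × 2.75% × 68/365 = €11,035.5616
2017-03-10 to 2017-05-09: 61 days at 4.45% → €2,154,000 × 4.45% × 61/365 = €16,019.2685
2017-05-10 to 2017-11-14: 189 days at 2.8% → €2,154,000 × 2.8% × 189/365 = €31,230.0493
2017-11-15 to 2017-12-31: 47 days at 2.3% → €2,154,000 × 2.3% × 47/365 = €6,379.3808
Total = €64,664.2603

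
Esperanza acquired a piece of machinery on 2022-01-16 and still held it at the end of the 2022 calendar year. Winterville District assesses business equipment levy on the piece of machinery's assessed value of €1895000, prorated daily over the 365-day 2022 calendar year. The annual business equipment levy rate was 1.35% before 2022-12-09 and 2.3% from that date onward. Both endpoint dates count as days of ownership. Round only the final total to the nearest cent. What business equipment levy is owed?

€25665.57

2022-01-16 to 2022-12-08: 327 days at 1.35% → €1895000 × 1.35% × 327/365 = €22919.1164
2022-12-09 to 2022-12-31: 23 days at 2.3% → €1895000 × 2.3% × 23/365 = €2746.4521
Total = €25665.5685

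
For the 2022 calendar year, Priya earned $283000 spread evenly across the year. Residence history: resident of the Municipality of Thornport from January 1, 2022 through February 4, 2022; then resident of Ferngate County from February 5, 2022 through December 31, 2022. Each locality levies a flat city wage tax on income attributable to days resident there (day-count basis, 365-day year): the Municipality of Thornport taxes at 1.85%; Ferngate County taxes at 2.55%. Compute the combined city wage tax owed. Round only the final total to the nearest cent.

$7026.54

The Municipality of Thornport, January 1 – February 4, 2022: 35 days → $283000 × 1.85% × 35/365 = $502.0342
Ferngate County, February 5 – December 31, 2022: 330 days → $283000 × 2.55% × 330/365 = $6524.5068
Total = $7026.5411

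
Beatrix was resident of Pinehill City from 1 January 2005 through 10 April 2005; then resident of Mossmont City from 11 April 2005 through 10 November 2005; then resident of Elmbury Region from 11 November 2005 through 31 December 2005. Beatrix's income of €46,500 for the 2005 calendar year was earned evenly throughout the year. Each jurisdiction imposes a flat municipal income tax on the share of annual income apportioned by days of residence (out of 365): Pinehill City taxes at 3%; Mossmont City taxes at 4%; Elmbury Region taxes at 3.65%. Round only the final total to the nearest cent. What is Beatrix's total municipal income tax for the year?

€1,709.86

Pinehill City, 1 January – 10 April 2005: 100 days → €46,500 × 3% × 100/365 = €382.1918
Mossmont City, 11 April – 10 November 2005: 214 days → €46,500 × 4% × 214/365 = €1,090.5205
Elmbury Region, 11 November – 31 December 2005: 51 days → €46,500 × 3.65% × 51/365 = €237.1500
Total = €1,709.8623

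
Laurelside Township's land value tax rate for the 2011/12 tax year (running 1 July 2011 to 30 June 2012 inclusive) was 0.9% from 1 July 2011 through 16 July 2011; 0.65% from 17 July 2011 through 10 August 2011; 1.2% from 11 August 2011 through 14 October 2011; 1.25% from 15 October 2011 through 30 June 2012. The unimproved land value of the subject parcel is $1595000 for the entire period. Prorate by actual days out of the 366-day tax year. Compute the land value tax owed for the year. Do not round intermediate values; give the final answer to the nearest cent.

$18898.14

1 July – 16 July 2011: 16 days at 0.9% → $1595000 × 0.9% × 16/366 = $627.5410
17 July – 10 August 2011: 25 days at 0.65% → $1595000 × 0.65% × 25/366 = $708.1626
11 August – 14 October 2011: 65 days at 1.2% → $1595000 × 1.2% × 65/366 = $3399.1803
15 October 2011 – 30 June 2012: 260 days at 1.25% → $1595000 × 1.25% × 260/366 = $14163.2514
Total = $18898.1352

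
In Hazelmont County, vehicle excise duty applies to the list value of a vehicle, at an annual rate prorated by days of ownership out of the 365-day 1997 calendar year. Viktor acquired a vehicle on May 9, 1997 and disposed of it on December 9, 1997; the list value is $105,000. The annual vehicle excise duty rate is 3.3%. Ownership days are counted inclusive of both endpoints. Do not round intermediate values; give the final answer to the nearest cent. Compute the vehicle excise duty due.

Days held (May 9 – December 9, 1997): 215 out of 365
Tax = $105,000 × 3.3% × 215/365 = $2,041.0274

$2,041.03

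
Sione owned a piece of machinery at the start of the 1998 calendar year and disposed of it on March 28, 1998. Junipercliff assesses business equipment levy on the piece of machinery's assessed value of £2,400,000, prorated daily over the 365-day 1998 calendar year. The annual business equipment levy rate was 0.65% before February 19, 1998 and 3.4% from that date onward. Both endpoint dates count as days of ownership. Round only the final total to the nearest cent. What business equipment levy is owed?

£10,589.59

January 1 – February 18, 1998: 49 days at 0.65% → £2,400,000 × 0.65% × 49/365 = £2,094.2466
February 19 – March 28, 1998: 38 days at 3.4% → £2,400,000 × 3.4% × 38/365 = £8,495.3425
Total = £10,589.5890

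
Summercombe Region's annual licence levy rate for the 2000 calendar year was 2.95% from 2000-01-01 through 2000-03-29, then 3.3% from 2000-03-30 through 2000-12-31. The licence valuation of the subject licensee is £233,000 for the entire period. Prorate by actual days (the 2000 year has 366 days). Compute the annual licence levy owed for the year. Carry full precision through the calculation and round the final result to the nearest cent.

2000-01-01 to 2000-03-29: 89 days at 2.95% → £233,000 × 2.95% × 89/366 = £1,671.4249
2000-03-30 to 2000-12-31: 277 days at 3.3% → £233,000 × 3.3% × 277/366 = £5,819.2705
Total = £7,490.6954

£7,490.70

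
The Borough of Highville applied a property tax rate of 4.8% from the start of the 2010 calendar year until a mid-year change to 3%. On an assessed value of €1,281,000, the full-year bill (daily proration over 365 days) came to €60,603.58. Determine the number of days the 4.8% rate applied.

Let d = days at the first rate; then 365 − d days at the second rate.
€1,281,000 × [4.8%·d + 3%·(365−d)] / 365 = €60,603.58
Solving gives d = 351, so the new rate took effect on 18 Dec 2010.

351 days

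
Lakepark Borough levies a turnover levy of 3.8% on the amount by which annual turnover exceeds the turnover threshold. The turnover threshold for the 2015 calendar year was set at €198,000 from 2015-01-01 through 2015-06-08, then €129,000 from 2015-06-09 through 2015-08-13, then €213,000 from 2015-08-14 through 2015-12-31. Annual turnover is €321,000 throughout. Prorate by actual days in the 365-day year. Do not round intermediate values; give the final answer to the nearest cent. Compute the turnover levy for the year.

2015-01-01 to 2015-06-08: 159 days, exemption €198,000 → (€321,000 − €198,000) × 3.8% × 159/365 = €2,036.0712
2015-06-09 to 2015-08-13: 66 days, exemption €129,000 → (€321,000 − €129,000) × 3.8% × 66/365 = €1,319.2767
2015-08-14 to 2015-12-31: 140 days, exemption €213,000 → (€321,000 − €213,000) × 3.8% × 140/365 = €1,574.1370
Total = €4,929.4849

€4,929.48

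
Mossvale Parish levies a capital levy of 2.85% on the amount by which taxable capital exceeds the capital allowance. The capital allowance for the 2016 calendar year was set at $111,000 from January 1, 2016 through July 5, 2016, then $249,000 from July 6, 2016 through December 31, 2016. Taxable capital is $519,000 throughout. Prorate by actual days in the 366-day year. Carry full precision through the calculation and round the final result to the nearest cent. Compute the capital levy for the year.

$9,704.48

January 1 – July 5, 2016: 187 days, exemption $111,000 → ($519,000 − $111,000) × 2.85% × 187/366 = $5,941.0820
July 6 – December 31, 2016: 179 days, exemption $249,000 → ($519,000 − $249,000) × 2.85% × 179/366 = $3,763.4016
Total = $9,704.4836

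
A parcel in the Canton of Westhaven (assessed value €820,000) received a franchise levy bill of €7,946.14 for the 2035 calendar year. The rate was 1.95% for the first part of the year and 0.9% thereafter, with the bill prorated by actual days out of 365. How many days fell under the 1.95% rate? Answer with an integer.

Let d = days at the first rate; then 365 − d days at the second rate.
€820,000 × [1.95%·d + 0.9%·(365−d)] / 365 = €7,946.14
Solving gives d = 24, so the new rate took effect on 25 January 2035.

24 days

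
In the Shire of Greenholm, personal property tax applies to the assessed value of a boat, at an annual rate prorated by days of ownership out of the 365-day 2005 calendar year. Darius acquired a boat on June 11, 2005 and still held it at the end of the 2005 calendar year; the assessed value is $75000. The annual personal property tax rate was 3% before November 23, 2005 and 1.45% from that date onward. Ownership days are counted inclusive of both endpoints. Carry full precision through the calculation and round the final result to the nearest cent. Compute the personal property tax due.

June 11 – November 22, 2005: 165 days at 3% → $75000 × 3% × 165/365 = $1017.1233
November 23 – December 31, 2005: 39 days at 1.45% → $75000 × 1.45% × 39/365 = $116.1986
Total = $1133.3219

$1133.32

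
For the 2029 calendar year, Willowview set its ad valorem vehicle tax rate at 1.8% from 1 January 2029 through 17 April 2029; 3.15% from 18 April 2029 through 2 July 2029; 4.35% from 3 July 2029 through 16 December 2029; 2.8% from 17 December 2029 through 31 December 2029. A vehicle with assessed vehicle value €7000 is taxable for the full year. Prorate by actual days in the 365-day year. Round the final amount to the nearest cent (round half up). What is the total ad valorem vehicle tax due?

€230.22

1 January – 17 April 2029: 107 days at 1.8% → €7000 × 1.8% × 107/365 = €36.9370
18 April – 2 July 2029: 76 days at 3.15% → €7000 × 3.15% × 76/365 = €45.9123
3 July – 16 December 2029: 167 days at 4.35% → €7000 × 4.35% × 167/365 = €139.3192
17 December – 31 December 2029: 15 days at 2.8% → €7000 × 2.8% × 15/365 = €8.0548
Total = €230.2233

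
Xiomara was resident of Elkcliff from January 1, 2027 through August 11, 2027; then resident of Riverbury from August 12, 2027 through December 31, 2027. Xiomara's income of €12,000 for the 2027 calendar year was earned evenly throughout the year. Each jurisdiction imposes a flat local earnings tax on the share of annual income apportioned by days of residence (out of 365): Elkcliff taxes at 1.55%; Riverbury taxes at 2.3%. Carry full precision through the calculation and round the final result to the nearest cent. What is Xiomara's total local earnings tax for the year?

Elkcliff, January 1 – August 11, 2027: 223 days → €12,000 × 1.55% × 223/365 = €113.6384
Riverbury, August 12 – December 31, 2027: 142 days → €12,000 × 2.3% × 142/365 = €107.3753
Total = €221.0137

€221.01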